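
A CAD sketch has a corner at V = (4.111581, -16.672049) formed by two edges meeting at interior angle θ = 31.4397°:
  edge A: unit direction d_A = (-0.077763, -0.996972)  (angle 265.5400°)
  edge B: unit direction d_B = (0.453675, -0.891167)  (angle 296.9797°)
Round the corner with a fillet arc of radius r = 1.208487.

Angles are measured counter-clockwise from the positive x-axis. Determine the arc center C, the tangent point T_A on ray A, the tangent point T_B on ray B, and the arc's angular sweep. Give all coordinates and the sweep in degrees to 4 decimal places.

center=(4.9825,-21.0466) T_A=(3.7777,-20.9527) T_B=(6.0595,-20.4984) sweep=148.5603

bisector direction at 281.2599° = (0.195259,-0.980752)
center distance |VC| = r/sin(θ/2) = 1.208487/sin(15.7198°) = 4.460449
C = V + |VC|·bis = (4.9825,-21.0466)
T_A = V + ((C−V)·d_A)·d_A = V + 4.2936·d_A = (3.7777,-20.9527)
T_B = V + ((C−V)·d_B)·d_B = V + 4.2936·d_B = (6.0595,-20.4984)
sweep = 180° − θ = 148.5603°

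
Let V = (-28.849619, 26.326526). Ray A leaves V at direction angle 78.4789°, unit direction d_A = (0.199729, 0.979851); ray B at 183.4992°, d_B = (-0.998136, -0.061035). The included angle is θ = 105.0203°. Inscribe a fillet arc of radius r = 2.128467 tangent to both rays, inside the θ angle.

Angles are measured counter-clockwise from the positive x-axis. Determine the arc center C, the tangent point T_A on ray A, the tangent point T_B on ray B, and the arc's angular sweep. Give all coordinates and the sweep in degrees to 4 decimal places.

bisector direction at 130.9890° = (-0.655915,0.754835)
center distance |VC| = r/sin(θ/2) = 2.128467/sin(52.5102°) = 2.682509
C = V + |VC|·bis = (-30.6091,28.3514)
T_A = V + ((C−V)·d_A)·d_A = V + 1.6326·d_A = (-28.5235,27.9263)
T_B = V + ((C−V)·d_B)·d_B = V + 1.6326·d_B = (-30.4792,26.2269)
sweep = 180° − θ = 74.9797°

center=(-30.6091,28.3514) T_A=(-28.5235,27.9263) T_B=(-30.4792,26.2269) sweep=74.9797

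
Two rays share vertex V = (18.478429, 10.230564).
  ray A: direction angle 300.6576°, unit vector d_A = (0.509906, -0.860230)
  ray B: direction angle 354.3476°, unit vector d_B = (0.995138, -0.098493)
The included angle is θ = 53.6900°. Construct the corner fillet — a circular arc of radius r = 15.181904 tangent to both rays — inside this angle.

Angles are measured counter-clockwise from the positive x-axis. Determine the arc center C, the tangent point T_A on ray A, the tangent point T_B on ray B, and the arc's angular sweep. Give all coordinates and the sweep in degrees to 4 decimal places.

bisector direction at 327.5026° = (0.843416,-0.537261)
center distance |VC| = r/sin(θ/2) = 15.181904/sin(26.8450°) = 33.619639
C = V + |VC|·bis = (46.8338,-7.8320)
T_A = V + ((C−V)·d_A)·d_A = V + 29.9965·d_A = (33.7738,-15.5733)
T_B = V + ((C−V)·d_B)·d_B = V + 29.9965·d_B = (48.3291,7.2761)
sweep = 180° − θ = 126.3100°

center=(46.8338,-7.8320) T_A=(33.7738,-15.5733) T_B=(48.3291,7.2761) sweep=126.3100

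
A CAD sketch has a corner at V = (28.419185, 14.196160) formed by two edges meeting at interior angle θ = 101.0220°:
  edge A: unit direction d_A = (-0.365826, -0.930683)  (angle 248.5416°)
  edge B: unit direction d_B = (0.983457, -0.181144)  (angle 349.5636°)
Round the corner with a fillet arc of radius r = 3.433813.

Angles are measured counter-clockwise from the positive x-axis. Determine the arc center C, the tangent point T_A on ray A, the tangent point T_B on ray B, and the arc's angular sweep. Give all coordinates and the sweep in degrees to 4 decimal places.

center=(30.5799,10.3066) T_A=(27.3841,11.5628) T_B=(31.2019,13.6836) sweep=78.9780

bisector direction at 299.0526° = (0.485612,-0.874174)
center distance |VC| = r/sin(θ/2) = 3.433813/sin(50.5110°) = 4.449404
C = V + |VC|·bis = (30.5799,10.3066)
T_A = V + ((C−V)·d_A)·d_A = V + 2.8295·d_A = (27.3841,11.5628)
T_B = V + ((C−V)·d_B)·d_B = V + 2.8295·d_B = (31.2019,13.6836)
sweep = 180° − θ = 78.9780°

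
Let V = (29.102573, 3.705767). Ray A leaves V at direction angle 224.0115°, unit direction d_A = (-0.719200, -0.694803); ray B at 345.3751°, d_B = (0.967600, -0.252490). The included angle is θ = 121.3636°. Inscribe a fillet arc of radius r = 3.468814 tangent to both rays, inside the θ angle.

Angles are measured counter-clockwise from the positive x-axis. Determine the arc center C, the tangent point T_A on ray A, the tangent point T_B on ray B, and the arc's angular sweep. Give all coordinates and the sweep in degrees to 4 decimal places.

center=(30.1117,-0.1425) T_A=(27.7015,2.3523) T_B=(30.9875,3.2139) sweep=58.6364

bisector direction at 284.6933° = (0.253645,-0.967297)
center distance |VC| = r/sin(θ/2) = 3.468814/sin(60.6818°) = 3.978391
C = V + |VC|·bis = (30.1117,-0.1425)
T_A = V + ((C−V)·d_A)·d_A = V + 1.9481·d_A = (27.7015,2.3523)
T_B = V + ((C−V)·d_B)·d_B = V + 1.9481·d_B = (30.9875,3.2139)
sweep = 180° − θ = 58.6364°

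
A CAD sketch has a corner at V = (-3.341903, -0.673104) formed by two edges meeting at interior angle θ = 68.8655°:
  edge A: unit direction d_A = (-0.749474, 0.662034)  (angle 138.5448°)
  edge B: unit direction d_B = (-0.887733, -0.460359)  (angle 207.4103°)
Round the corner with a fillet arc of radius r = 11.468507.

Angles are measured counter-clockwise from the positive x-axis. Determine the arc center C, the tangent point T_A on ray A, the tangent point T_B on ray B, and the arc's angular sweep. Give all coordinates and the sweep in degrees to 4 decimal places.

center=(-23.4722,1.8066) T_A=(-15.8797,10.4019) T_B=(-18.1926,-8.3744) sweep=111.1345

bisector direction at 172.9776° = (-0.992498,0.122258)
center distance |VC| = r/sin(θ/2) = 11.468507/sin(34.4327°) = 20.282500
C = V + |VC|·bis = (-23.4722,1.8066)
T_A = V + ((C−V)·d_A)·d_A = V + 16.7288·d_A = (-15.8797,10.4019)
T_B = V + ((C−V)·d_B)·d_B = V + 16.7288·d_B = (-18.1926,-8.3744)
sweep = 180° − θ = 111.1345°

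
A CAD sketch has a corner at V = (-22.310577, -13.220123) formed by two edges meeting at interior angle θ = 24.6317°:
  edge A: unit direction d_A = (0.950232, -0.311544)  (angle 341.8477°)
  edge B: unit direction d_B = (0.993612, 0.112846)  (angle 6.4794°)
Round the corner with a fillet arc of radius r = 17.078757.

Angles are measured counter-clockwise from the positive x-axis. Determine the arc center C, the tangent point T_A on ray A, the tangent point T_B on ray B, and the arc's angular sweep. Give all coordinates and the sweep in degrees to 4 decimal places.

bisector direction at 354.1635° = (0.994816,-0.101689)
center distance |VC| = r/sin(θ/2) = 17.078757/sin(12.3158°) = 80.068935
C = V + |VC|·bis = (57.3433,-21.3623)
T_A = V + ((C−V)·d_A)·d_A = V + 78.2263·d_A = (52.0225,-37.5910)
T_B = V + ((C−V)·d_B)·d_B = V + 78.2263·d_B = (55.4160,-4.3926)
sweep = 180° − θ = 155.3683°

center=(57.3433,-21.3623) T_A=(52.0225,-37.5910) T_B=(55.4160,-4.3926) sweep=155.3683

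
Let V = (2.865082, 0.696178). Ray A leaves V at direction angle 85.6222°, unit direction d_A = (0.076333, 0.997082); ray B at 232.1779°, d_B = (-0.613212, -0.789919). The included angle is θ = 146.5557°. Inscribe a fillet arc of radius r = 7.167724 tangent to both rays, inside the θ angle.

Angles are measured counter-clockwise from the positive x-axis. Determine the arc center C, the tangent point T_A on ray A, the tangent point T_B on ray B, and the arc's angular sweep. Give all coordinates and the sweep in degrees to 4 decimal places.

center=(-4.1174,3.3905) T_A=(3.0295,2.8433) T_B=(1.5446,-1.0049) sweep=33.4443

bisector direction at 158.9001° = (-0.932954,0.359996)
center distance |VC| = r/sin(θ/2) = 7.167724/sin(73.2779°) = 7.484222
C = V + |VC|·bis = (-4.1174,3.3905)
T_A = V + ((C−V)·d_A)·d_A = V + 2.1534·d_A = (3.0295,2.8433)
T_B = V + ((C−V)·d_B)·d_B = V + 2.1534·d_B = (1.5446,-1.0049)
sweep = 180° − θ = 33.4443°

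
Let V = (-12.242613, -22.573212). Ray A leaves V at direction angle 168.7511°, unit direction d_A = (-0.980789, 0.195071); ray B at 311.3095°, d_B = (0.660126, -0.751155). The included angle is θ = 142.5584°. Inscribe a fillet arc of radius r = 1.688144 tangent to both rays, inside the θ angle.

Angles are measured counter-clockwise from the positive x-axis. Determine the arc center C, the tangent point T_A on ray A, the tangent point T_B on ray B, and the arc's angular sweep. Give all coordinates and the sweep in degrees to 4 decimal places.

center=(-13.1330,-24.1173) T_A=(-12.8037,-22.4616) T_B=(-11.8650,-23.0029) sweep=37.4416

bisector direction at 240.0303° = (-0.499542,-0.866290)
center distance |VC| = r/sin(θ/2) = 1.688144/sin(71.2792°) = 1.782446
C = V + |VC|·bis = (-13.1330,-24.1173)
T_A = V + ((C−V)·d_A)·d_A = V + 0.5721·d_A = (-12.8037,-22.4616)
T_B = V + ((C−V)·d_B)·d_B = V + 0.5721·d_B = (-11.8650,-23.0029)
sweep = 180° − θ = 37.4416°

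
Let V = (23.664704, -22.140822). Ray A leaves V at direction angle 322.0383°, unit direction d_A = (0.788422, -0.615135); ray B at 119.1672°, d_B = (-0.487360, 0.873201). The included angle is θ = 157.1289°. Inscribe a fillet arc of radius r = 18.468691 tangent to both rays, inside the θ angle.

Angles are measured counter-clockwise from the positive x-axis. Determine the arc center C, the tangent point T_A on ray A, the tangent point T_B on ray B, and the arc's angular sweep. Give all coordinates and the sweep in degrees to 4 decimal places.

bisector direction at 40.6028° = (0.759240,0.650811)
center distance |VC| = r/sin(θ/2) = 18.468691/sin(78.5644°) = 18.842751
C = V + |VC|·bis = (37.9709,-9.8778)
T_A = V + ((C−V)·d_A)·d_A = V + 3.7359·d_A = (26.6101,-24.4389)
T_B = V + ((C−V)·d_B)·d_B = V + 3.7359·d_B = (21.8440,-18.8787)
sweep = 180° − θ = 22.8711°

center=(37.9709,-9.8778) T_A=(26.6101,-24.4389) T_B=(21.8440,-18.8787) sweep=22.8711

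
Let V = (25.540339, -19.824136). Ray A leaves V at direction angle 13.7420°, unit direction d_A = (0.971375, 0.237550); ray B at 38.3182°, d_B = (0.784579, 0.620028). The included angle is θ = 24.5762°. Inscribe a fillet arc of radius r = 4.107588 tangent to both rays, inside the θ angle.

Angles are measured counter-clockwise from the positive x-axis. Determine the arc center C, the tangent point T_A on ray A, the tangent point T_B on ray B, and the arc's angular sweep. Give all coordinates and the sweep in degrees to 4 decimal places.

center=(42.8827,-11.3544) T_A=(43.8585,-15.3444) T_B=(40.3359,-8.1317) sweep=155.4238

bisector direction at 26.0301° = (0.898564,0.438843)
center distance |VC| = r/sin(θ/2) = 4.107588/sin(12.2881°) = 19.300085
C = V + |VC|·bis = (42.8827,-11.3544)
T_A = V + ((C−V)·d_A)·d_A = V + 18.8579·d_A = (43.8585,-15.3444)
T_B = V + ((C−V)·d_B)·d_B = V + 18.8579·d_B = (40.3359,-8.1317)
sweep = 180° − θ = 155.4238°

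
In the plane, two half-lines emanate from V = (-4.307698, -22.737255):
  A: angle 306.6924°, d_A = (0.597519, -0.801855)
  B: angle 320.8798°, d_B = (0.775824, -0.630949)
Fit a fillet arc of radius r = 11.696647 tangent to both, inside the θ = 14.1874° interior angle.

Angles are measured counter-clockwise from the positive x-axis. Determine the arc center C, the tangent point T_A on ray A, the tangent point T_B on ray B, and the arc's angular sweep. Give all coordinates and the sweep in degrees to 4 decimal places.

bisector direction at 313.7861° = (0.691968,-0.721928)
center distance |VC| = r/sin(θ/2) = 11.696647/sin(7.0937°) = 94.715549
C = V + |VC|·bis = (61.2324,-91.1151)
T_A = V + ((C−V)·d_A)·d_A = V + 93.9906·d_A = (51.8534,-98.1040)
T_B = V + ((C−V)·d_B)·d_B = V + 93.9906·d_B = (68.6124,-82.0405)
sweep = 180° − θ = 165.8126°

center=(61.2324,-91.1151) T_A=(51.8534,-98.1040) T_B=(68.6124,-82.0405) sweep=165.8126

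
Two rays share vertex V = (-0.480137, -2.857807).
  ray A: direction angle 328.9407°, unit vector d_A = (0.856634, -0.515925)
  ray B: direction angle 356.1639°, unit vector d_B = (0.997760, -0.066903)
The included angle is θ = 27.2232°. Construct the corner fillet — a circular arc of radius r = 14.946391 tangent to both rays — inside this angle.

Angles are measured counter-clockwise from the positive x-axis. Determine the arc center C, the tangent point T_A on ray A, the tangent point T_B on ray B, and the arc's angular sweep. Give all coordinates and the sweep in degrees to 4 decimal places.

center=(60.1079,-21.9004) T_A=(52.3967,-34.7039) T_B=(61.1079,-6.9875) sweep=152.7768

bisector direction at 342.5523° = (0.953991,-0.299835)
center distance |VC| = r/sin(θ/2) = 14.946391/sin(13.6116°) = 63.510077
C = V + |VC|·bis = (60.1079,-21.9004)
T_A = V + ((C−V)·d_A)·d_A = V + 61.7263·d_A = (52.3967,-34.7039)
T_B = V + ((C−V)·d_B)·d_B = V + 61.7263·d_B = (61.1079,-6.9875)
sweep = 180° − θ = 152.7768°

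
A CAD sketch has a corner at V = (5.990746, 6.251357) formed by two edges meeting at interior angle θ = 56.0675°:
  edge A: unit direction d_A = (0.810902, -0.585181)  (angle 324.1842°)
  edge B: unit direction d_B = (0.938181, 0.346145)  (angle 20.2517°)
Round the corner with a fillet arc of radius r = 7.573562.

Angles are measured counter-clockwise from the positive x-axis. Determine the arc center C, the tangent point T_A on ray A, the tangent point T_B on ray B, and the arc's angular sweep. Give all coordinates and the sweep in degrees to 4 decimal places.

bisector direction at 352.2180° = (0.990790,-0.135405)
center distance |VC| = r/sin(θ/2) = 7.573562/sin(28.0338°) = 16.114250
C = V + |VC|·bis = (21.9566,4.0694)
T_A = V + ((C−V)·d_A)·d_A = V + 14.2236·d_A = (17.5247,-2.0720)
T_B = V + ((C−V)·d_B)·d_B = V + 14.2236·d_B = (19.3350,11.1748)
sweep = 180° − θ = 123.9325°

center=(21.9566,4.0694) T_A=(17.5247,-2.0720) T_B=(19.3350,11.1748) sweep=123.9325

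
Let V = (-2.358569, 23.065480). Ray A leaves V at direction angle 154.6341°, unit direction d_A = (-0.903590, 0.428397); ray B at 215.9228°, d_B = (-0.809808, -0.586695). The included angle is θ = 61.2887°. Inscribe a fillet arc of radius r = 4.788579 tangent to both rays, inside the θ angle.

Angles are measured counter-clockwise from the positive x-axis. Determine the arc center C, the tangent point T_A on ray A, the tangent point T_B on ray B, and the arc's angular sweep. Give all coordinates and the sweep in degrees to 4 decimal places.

bisector direction at 185.2784° = (-0.995759,-0.091996)
center distance |VC| = r/sin(θ/2) = 4.788579/sin(30.6443°) = 9.394758
C = V + |VC|·bis = (-11.7135,22.2012)
T_A = V + ((C−V)·d_A)·d_A = V + 8.0828·d_A = (-9.6621,26.5281)
T_B = V + ((C−V)·d_B)·d_B = V + 8.0828·d_B = (-8.9041,18.3234)
sweep = 180° − θ = 118.7113°

center=(-11.7135,22.2012) T_A=(-9.6621,26.5281) T_B=(-8.9041,18.3234) sweep=118.7113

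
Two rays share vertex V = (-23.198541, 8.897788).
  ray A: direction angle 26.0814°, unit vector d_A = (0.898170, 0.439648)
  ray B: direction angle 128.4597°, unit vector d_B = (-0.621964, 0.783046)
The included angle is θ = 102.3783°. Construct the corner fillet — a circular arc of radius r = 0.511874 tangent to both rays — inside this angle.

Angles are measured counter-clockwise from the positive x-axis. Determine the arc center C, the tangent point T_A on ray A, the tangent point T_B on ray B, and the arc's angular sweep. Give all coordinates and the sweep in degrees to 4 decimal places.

center=(-23.0538,9.5385) T_A=(-22.8287,9.0788) T_B=(-23.4546,9.2202) sweep=77.6217

bisector direction at 77.2706° = (0.220348,0.975421)
center distance |VC| = r/sin(θ/2) = 0.511874/sin(51.1891°) = 0.656906
C = V + |VC|·bis = (-23.0538,9.5385)
T_A = V + ((C−V)·d_A)·d_A = V + 0.4117·d_A = (-22.8287,9.0788)
T_B = V + ((C−V)·d_B)·d_B = V + 0.4117·d_B = (-23.4546,9.2202)
sweep = 180° − θ = 77.6217°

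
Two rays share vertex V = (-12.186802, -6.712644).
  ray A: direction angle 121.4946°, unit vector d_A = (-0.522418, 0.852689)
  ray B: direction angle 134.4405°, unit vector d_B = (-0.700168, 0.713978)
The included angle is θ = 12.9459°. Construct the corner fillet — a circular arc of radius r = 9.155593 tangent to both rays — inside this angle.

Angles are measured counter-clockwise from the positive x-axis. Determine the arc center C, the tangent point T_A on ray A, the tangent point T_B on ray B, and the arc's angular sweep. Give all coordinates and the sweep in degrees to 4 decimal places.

bisector direction at 127.9675° = (-0.615215,0.788359)
center distance |VC| = r/sin(θ/2) = 9.155593/sin(6.4729°) = 81.214034
C = V + |VC|·bis = (-62.1509,57.3132)
T_A = V + ((C−V)·d_A)·d_A = V + 80.6963·d_A = (-54.3440,62.0962)
T_B = V + ((C−V)·d_B)·d_B = V + 80.6963·d_B = (-68.6878,50.9027)
sweep = 180° − θ = 167.0541°

center=(-62.1509,57.3132) T_A=(-54.3440,62.0962) T_B=(-68.6878,50.9027) sweep=167.0541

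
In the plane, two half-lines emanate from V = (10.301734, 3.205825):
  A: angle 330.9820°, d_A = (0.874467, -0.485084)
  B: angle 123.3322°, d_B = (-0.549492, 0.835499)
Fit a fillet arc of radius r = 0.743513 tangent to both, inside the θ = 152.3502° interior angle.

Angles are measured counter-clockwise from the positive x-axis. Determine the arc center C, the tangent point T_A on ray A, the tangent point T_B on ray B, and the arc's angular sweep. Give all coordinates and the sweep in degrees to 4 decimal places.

bisector direction at 47.1571° = (0.679990,0.733221)
center distance |VC| = r/sin(θ/2) = 0.743513/sin(76.1751°) = 0.765695
C = V + |VC|·bis = (10.8224,3.7672)
T_A = V + ((C−V)·d_A)·d_A = V + 0.1830·d_A = (10.4617,3.1171)
T_B = V + ((C−V)·d_B)·d_B = V + 0.1830·d_B = (10.2012,3.3587)
sweep = 180° − θ = 27.6498°

center=(10.8224,3.7672) T_A=(10.4617,3.1171) T_B=(10.2012,3.3587) sweep=27.6498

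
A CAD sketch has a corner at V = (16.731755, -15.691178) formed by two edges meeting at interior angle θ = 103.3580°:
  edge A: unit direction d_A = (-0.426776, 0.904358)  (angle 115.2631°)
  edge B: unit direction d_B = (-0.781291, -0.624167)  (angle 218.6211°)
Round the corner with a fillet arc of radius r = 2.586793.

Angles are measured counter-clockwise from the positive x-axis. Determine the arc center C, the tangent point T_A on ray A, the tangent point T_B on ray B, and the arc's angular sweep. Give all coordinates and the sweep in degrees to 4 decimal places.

center=(13.5198,-14.9462) T_A=(15.8592,-13.8422) T_B=(15.1344,-16.9673) sweep=76.6420

bisector direction at 166.9421° = (-0.974142,0.225936)
center distance |VC| = r/sin(θ/2) = 2.586793/sin(51.6790°) = 3.297171
C = V + |VC|·bis = (13.5198,-14.9462)
T_A = V + ((C−V)·d_A)·d_A = V + 2.0445·d_A = (15.8592,-13.8422)
T_B = V + ((C−V)·d_B)·d_B = V + 2.0445·d_B = (15.1344,-16.9673)
sweep = 180° − θ = 76.6420°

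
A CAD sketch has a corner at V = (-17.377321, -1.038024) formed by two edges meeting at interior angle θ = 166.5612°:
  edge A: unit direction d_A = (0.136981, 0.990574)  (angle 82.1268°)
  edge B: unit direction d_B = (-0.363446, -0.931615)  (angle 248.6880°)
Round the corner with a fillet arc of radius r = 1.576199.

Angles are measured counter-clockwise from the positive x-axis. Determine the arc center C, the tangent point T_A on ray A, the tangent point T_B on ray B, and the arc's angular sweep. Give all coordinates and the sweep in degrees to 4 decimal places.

bisector direction at 165.4074° = (-0.967742,0.251944)
center distance |VC| = r/sin(θ/2) = 1.576199/sin(83.2806°) = 1.587101
C = V + |VC|·bis = (-18.9132,-0.6382)
T_A = V + ((C−V)·d_A)·d_A = V + 0.1857·d_A = (-17.3519,-0.8541)
T_B = V + ((C−V)·d_B)·d_B = V + 0.1857·d_B = (-17.4448,-1.2110)
sweep = 180° − θ = 13.4388°

center=(-18.9132,-0.6382) T_A=(-17.3519,-0.8541) T_B=(-17.4448,-1.2110) sweep=13.4388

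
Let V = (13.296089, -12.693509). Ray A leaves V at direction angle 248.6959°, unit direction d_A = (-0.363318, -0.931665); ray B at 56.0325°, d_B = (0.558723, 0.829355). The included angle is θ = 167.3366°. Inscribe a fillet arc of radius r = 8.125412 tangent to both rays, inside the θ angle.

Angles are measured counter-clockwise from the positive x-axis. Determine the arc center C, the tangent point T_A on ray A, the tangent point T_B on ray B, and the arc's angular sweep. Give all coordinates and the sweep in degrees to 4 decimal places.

bisector direction at 332.3642° = (0.885914,-0.463850)
center distance |VC| = r/sin(θ/2) = 8.125412/sin(83.6683°) = 8.175280
C = V + |VC|·bis = (20.5387,-16.4856)
T_A = V + ((C−V)·d_A)·d_A = V + 0.9016·d_A = (12.9685,-13.5335)
T_B = V + ((C−V)·d_B)·d_B = V + 0.9016·d_B = (13.7998,-11.9458)
sweep = 180° − θ = 12.6634°

center=(20.5387,-16.4856) T_A=(12.9685,-13.5335) T_B=(13.7998,-11.9458) sweep=12.6634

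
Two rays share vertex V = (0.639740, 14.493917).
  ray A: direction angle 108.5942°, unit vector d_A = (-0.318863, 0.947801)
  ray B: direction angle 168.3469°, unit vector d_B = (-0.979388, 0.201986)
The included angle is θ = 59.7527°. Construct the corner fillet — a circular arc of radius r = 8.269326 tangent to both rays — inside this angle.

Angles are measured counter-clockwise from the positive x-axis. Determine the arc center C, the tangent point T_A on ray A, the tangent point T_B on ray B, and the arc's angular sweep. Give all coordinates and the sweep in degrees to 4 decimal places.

center=(-11.7878,25.5003) T_A=(-3.9502,28.1371) T_B=(-13.4581,17.4014) sweep=120.2473

bisector direction at 138.4706° = (-0.748615,0.663005)
center distance |VC| = r/sin(θ/2) = 8.269326/sin(29.8763°) = 16.600743
C = V + |VC|·bis = (-11.7878,25.5003)
T_A = V + ((C−V)·d_A)·d_A = V + 14.3945·d_A = (-3.9502,28.1371)
T_B = V + ((C−V)·d_B)·d_B = V + 14.3945·d_B = (-13.4581,17.4014)
sweep = 180° − θ = 120.2473°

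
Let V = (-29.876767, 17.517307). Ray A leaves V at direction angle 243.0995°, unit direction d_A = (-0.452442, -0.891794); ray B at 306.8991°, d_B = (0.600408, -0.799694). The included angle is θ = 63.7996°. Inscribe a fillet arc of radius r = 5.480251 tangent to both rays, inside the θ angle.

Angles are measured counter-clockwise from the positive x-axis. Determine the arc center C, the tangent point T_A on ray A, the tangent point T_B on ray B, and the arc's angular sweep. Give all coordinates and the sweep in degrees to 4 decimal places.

bisector direction at 274.9993° = (0.087144,-0.996196)
center distance |VC| = r/sin(θ/2) = 5.480251/sin(31.8998°) = 10.370712
C = V + |VC|·bis = (-28.9730,7.1860)
T_A = V + ((C−V)·d_A)·d_A = V + 8.8045·d_A = (-33.8603,9.6655)
T_B = V + ((C−V)·d_B)·d_B = V + 8.8045·d_B = (-24.5905,10.4764)
sweep = 180° − θ = 116.2004°

center=(-28.9730,7.1860) T_A=(-33.8603,9.6655) T_B=(-24.5905,10.4764) sweep=116.2004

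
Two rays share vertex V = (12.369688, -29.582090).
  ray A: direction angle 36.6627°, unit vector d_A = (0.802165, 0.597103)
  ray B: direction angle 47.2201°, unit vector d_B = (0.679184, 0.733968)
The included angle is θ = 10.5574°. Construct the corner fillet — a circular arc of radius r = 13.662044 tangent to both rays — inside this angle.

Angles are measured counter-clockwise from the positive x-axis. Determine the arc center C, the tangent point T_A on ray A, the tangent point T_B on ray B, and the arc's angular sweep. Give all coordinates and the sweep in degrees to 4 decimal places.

bisector direction at 41.9414° = (0.743829,0.668370)
center distance |VC| = r/sin(θ/2) = 13.662044/sin(5.2787°) = 148.499808
C = V + |VC|·bis = (122.8281,69.6708)
T_A = V + ((C−V)·d_A)·d_A = V + 147.8700·d_A = (130.9858,58.7115)
T_B = V + ((C−V)·d_B)·d_B = V + 147.8700·d_B = (112.8006,78.9498)
sweep = 180° − θ = 169.4426°

center=(122.8281,69.6708) T_A=(130.9858,58.7115) T_B=(112.8006,78.9498) sweep=169.4426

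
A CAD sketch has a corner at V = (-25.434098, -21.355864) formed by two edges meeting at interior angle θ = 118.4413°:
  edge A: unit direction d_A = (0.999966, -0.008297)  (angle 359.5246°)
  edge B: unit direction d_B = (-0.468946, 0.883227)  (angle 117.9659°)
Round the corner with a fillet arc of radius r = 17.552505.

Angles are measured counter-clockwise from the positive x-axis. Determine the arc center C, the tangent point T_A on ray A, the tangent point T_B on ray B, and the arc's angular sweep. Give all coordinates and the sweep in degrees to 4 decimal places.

center=(-14.8340,-3.8907) T_A=(-14.9796,-21.4426) T_B=(-30.3368,-12.1219) sweep=61.5587

bisector direction at 58.7453° = (0.518844,0.854869)
center distance |VC| = r/sin(θ/2) = 17.552505/sin(59.2206°) = 20.430216
C = V + |VC|·bis = (-14.8340,-3.8907)
T_A = V + ((C−V)·d_A)·d_A = V + 10.4548·d_A = (-14.9796,-21.4426)
T_B = V + ((C−V)·d_B)·d_B = V + 10.4548·d_B = (-30.3368,-12.1219)
sweep = 180° − θ = 61.5587°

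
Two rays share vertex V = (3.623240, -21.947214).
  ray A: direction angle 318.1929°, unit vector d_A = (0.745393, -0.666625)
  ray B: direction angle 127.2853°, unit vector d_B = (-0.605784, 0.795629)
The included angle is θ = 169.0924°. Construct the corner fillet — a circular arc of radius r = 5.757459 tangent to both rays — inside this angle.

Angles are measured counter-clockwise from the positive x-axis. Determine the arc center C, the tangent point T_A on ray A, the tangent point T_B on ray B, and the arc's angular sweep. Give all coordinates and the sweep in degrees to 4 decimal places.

center=(7.8710,-18.0221) T_A=(4.0330,-22.3137) T_B=(3.2902,-21.5099) sweep=10.9076

bisector direction at 42.7391° = (0.734452,0.678661)
center distance |VC| = r/sin(θ/2) = 5.757459/sin(84.5462°) = 5.783641
C = V + |VC|·bis = (7.8710,-18.0221)
T_A = V + ((C−V)·d_A)·d_A = V + 0.5497·d_A = (4.0330,-22.3137)
T_B = V + ((C−V)·d_B)·d_B = V + 0.5497·d_B = (3.2902,-21.5099)
sweep = 180° − θ = 10.9076°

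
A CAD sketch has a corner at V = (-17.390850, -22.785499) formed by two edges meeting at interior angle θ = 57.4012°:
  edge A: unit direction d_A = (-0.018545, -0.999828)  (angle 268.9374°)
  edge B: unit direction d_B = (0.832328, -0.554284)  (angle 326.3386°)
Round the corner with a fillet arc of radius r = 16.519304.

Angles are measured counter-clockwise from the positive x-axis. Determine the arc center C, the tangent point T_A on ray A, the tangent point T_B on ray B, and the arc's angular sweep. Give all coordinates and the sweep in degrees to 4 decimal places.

bisector direction at 297.6380° = (0.463884,-0.885896)
center distance |VC| = r/sin(θ/2) = 16.519304/sin(28.7006°) = 34.398542
C = V + |VC|·bis = (-1.4339,-53.2590)
T_A = V + ((C−V)·d_A)·d_A = V + 30.1724·d_A = (-17.9504,-52.9527)
T_B = V + ((C−V)·d_B)·d_B = V + 30.1724·d_B = (7.7225,-39.5096)
sweep = 180° − θ = 122.5988°

center=(-1.4339,-53.2590) T_A=(-17.9504,-52.9527) T_B=(7.7225,-39.5096) sweep=122.5988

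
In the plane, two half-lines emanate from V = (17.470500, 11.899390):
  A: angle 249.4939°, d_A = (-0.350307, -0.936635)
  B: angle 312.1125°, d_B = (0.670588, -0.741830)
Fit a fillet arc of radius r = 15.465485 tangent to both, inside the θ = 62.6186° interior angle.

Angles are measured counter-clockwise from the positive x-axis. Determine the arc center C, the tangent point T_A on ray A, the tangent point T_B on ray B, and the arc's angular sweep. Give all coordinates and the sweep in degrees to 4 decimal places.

center=(23.0488,-17.3341) T_A=(8.5633,-11.9164) T_B=(34.5215,-6.9631) sweep=117.3814

bisector direction at 280.8032° = (0.187436,-0.982277)
center distance |VC| = r/sin(θ/2) = 15.465485/sin(31.3093°) = 29.760902
C = V + |VC|·bis = (23.0488,-17.3341)
T_A = V + ((C−V)·d_A)·d_A = V + 25.4270·d_A = (8.5633,-11.9164)
T_B = V + ((C−V)·d_B)·d_B = V + 25.4270·d_B = (34.5215,-6.9631)
sweep = 180° − θ = 117.3814°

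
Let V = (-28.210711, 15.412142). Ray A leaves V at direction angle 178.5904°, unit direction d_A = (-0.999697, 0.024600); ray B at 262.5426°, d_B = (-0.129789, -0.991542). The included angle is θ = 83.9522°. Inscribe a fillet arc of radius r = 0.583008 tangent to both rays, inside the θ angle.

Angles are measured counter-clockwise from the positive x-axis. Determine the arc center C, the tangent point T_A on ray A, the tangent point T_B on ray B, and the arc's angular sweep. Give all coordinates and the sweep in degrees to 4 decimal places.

bisector direction at 220.5665° = (-0.759652,-0.650330)
center distance |VC| = r/sin(θ/2) = 0.583008/sin(41.9761°) = 0.871696
C = V + |VC|·bis = (-28.8729,14.8453)
T_A = V + ((C−V)·d_A)·d_A = V + 0.6480·d_A = (-28.8586,15.4281)
T_B = V + ((C−V)·d_B)·d_B = V + 0.6480·d_B = (-28.2948,14.7696)
sweep = 180° − θ = 96.0478°

center=(-28.8729,14.8453) T_A=(-28.8586,15.4281) T_B=(-28.2948,14.7696) sweep=96.0478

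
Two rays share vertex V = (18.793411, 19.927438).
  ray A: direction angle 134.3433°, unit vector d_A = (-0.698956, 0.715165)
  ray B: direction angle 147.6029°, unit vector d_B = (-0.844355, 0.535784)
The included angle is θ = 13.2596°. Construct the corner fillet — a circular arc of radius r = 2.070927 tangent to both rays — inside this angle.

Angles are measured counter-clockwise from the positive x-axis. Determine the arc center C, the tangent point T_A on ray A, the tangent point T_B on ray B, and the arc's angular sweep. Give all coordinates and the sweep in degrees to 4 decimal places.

bisector direction at 140.9731° = (-0.776850,0.629685)
center distance |VC| = r/sin(θ/2) = 2.070927/sin(6.6298°) = 17.937279
C = V + |VC|·bis = (4.8588,31.2223)
T_A = V + ((C−V)·d_A)·d_A = V + 17.8173·d_A = (6.3399,32.6698)
T_B = V + ((C−V)·d_B)·d_B = V + 17.8173·d_B = (3.7493,29.4737)
sweep = 180° − θ = 166.7404°

center=(4.8588,31.2223) T_A=(6.3399,32.6698) T_B=(3.7493,29.4737) sweep=166.7404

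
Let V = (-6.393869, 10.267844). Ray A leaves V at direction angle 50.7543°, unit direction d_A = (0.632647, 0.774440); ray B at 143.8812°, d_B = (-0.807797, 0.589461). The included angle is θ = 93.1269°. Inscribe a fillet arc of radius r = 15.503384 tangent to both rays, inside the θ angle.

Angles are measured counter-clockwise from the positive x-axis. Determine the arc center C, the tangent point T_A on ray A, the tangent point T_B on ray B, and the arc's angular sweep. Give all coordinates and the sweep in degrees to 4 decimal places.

center=(-9.1133,31.4445) T_A=(2.8931,21.6363) T_B=(-18.2520,18.9209) sweep=86.8731

bisector direction at 97.3178° = (-0.127372,0.991855)
center distance |VC| = r/sin(θ/2) = 15.503384/sin(46.5635°) = 21.350517
C = V + |VC|·bis = (-9.1133,31.4445)
T_A = V + ((C−V)·d_A)·d_A = V + 14.6796·d_A = (2.8931,21.6363)
T_B = V + ((C−V)·d_B)·d_B = V + 14.6796·d_B = (-18.2520,18.9209)
sweep = 180° − θ = 86.8731°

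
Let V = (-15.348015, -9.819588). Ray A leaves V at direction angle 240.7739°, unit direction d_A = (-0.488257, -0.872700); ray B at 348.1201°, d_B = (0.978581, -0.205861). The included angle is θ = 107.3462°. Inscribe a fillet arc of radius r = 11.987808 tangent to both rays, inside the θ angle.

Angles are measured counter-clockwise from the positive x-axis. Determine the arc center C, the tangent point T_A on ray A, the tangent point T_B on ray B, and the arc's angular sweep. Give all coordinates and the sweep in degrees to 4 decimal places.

bisector direction at 294.4470° = (0.413851,-0.910344)
center distance |VC| = r/sin(θ/2) = 11.987808/sin(53.6731°) = 14.879668
C = V + |VC|·bis = (-9.1900,-23.3652)
T_A = V + ((C−V)·d_A)·d_A = V + 8.8146·d_A = (-19.6518,-17.5121)
T_B = V + ((C−V)·d_B)·d_B = V + 8.8146·d_B = (-6.7222,-11.6342)
sweep = 180° − θ = 72.6538°

center=(-9.1900,-23.3652) T_A=(-19.6518,-17.5121) T_B=(-6.7222,-11.6342) sweep=72.6538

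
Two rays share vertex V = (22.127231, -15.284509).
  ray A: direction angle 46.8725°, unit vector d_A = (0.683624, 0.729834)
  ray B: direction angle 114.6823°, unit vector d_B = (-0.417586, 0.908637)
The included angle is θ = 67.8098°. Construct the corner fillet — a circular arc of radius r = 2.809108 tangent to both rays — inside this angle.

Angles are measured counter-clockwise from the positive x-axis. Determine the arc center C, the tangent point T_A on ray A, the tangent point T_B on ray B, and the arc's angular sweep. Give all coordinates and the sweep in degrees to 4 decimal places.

center=(22.9343,-10.3137) T_A=(24.9845,-12.2341) T_B=(20.3819,-11.4867) sweep=112.1902

bisector direction at 80.7774° = (0.160271,0.987073)
center distance |VC| = r/sin(θ/2) = 2.809108/sin(33.9049°) = 5.035903
C = V + |VC|·bis = (22.9343,-10.3137)
T_A = V + ((C−V)·d_A)·d_A = V + 4.1796·d_A = (24.9845,-12.2341)
T_B = V + ((C−V)·d_B)·d_B = V + 4.1796·d_B = (20.3819,-11.4867)
sweep = 180° − θ = 112.1902°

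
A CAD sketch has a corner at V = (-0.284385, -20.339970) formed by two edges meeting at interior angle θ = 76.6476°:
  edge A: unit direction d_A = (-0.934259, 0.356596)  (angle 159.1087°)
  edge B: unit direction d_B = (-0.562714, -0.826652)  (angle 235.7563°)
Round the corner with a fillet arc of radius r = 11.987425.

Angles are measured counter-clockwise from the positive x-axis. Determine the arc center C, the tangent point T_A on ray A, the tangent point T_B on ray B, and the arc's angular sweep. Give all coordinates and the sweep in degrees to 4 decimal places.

bisector direction at 197.4325° = (-0.954071,-0.299582)
center distance |VC| = r/sin(θ/2) = 11.987425/sin(38.3238°) = 19.331284
C = V + |VC|·bis = (-18.7278,-26.1313)
T_A = V + ((C−V)·d_A)·d_A = V + 15.1658·d_A = (-14.4531,-14.9319)
T_B = V + ((C−V)·d_B)·d_B = V + 15.1658·d_B = (-8.8184,-32.8768)
sweep = 180° − θ = 103.3524°

center=(-18.7278,-26.1313) T_A=(-14.4531,-14.9319) T_B=(-8.8184,-32.8768) sweep=103.3524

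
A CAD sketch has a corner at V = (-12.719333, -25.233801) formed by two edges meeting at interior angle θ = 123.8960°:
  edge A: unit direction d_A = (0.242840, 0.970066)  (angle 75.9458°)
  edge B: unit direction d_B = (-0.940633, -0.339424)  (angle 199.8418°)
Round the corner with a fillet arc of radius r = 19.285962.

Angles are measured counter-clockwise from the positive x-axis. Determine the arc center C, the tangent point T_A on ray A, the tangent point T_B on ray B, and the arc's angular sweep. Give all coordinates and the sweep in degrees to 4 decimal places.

center=(-28.9323,-10.5810) T_A=(-10.2237,-15.2644) T_B=(-22.3862,-28.7221) sweep=56.1040

bisector direction at 137.8938° = (-0.741903,0.670507)
center distance |VC| = r/sin(θ/2) = 19.285962/sin(61.9480°) = 21.853258
C = V + |VC|·bis = (-28.9323,-10.5810)
T_A = V + ((C−V)·d_A)·d_A = V + 10.2770·d_A = (-10.2237,-15.2644)
T_B = V + ((C−V)·d_B)·d_B = V + 10.2770·d_B = (-22.3862,-28.7221)
sweep = 180° − θ = 56.1040°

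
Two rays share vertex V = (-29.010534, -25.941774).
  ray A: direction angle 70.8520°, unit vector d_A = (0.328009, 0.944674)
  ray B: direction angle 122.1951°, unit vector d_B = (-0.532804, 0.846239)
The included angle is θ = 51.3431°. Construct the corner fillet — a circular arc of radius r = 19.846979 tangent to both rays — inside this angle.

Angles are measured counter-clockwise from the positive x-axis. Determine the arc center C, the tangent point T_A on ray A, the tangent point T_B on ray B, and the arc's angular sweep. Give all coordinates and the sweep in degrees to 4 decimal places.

center=(-34.2155,19.5752) T_A=(-15.4666,13.0652) T_B=(-51.0108,9.0006) sweep=128.6569

bisector direction at 96.5236° = (-0.113612,0.993525)
center distance |VC| = r/sin(θ/2) = 19.846979/sin(25.6715°) = 45.813590
C = V + |VC|·bis = (-34.2155,19.5752)
T_A = V + ((C−V)·d_A)·d_A = V + 41.2914·d_A = (-15.4666,13.0652)
T_B = V + ((C−V)·d_B)·d_B = V + 41.2914·d_B = (-51.0108,9.0006)
sweep = 180° − θ = 128.6569°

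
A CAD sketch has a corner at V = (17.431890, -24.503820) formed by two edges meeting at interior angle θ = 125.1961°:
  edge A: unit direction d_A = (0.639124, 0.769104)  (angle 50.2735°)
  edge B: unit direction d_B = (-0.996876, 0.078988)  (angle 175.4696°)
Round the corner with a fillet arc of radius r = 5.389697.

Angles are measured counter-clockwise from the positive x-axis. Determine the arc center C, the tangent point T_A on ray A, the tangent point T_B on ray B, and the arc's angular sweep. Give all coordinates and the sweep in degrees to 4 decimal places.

bisector direction at 112.8715° = (-0.388666,0.921379)
center distance |VC| = r/sin(θ/2) = 5.389697/sin(62.5981°) = 6.070848
C = V + |VC|·bis = (15.0724,-18.9103)
T_A = V + ((C−V)·d_A)·d_A = V + 2.7940·d_A = (19.2176,-22.3550)
T_B = V + ((C−V)·d_B)·d_B = V + 2.7940·d_B = (14.6466,-24.2831)
sweep = 180° − θ = 54.8039°

center=(15.0724,-18.9103) T_A=(19.2176,-22.3550) T_B=(14.6466,-24.2831) sweep=54.8039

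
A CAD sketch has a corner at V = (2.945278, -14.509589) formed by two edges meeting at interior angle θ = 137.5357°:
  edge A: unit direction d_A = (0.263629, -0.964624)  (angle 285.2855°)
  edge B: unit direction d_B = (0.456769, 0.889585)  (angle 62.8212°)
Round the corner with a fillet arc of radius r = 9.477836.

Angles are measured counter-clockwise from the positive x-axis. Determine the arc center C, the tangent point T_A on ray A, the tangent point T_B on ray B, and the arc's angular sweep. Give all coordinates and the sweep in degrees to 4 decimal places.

bisector direction at 354.0534° = (0.994619,-0.103602)
center distance |VC| = r/sin(θ/2) = 9.477836/sin(68.7678°) = 10.168035
C = V + |VC|·bis = (13.0586,-15.5630)
T_A = V + ((C−V)·d_A)·d_A = V + 3.6823·d_A = (3.9160,-18.0617)
T_B = V + ((C−V)·d_B)·d_B = V + 3.6823·d_B = (4.6273,-11.2338)
sweep = 180° − θ = 42.4643°

center=(13.0586,-15.5630) T_A=(3.9160,-18.0617) T_B=(4.6273,-11.2338) sweep=42.4643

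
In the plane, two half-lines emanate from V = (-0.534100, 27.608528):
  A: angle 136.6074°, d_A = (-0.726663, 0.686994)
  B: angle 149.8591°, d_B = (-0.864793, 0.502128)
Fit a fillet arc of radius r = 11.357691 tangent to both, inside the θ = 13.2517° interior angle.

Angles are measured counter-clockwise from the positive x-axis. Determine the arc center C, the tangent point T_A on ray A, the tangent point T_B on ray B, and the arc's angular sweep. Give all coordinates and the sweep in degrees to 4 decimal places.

center=(-79.3865,86.5263) T_A=(-71.5838,94.7795) T_B=(-85.0895,76.7042) sweep=166.7483

bisector direction at 143.2333° = (-0.801079,0.598559)
center distance |VC| = r/sin(θ/2) = 11.357691/sin(6.6258°) = 98.432724
C = V + |VC|·bis = (-79.3865,86.5263)
T_A = V + ((C−V)·d_A)·d_A = V + 97.7753·d_A = (-71.5838,94.7795)
T_B = V + ((C−V)·d_B)·d_B = V + 97.7753·d_B = (-85.0895,76.7042)
sweep = 180° − θ = 166.7483°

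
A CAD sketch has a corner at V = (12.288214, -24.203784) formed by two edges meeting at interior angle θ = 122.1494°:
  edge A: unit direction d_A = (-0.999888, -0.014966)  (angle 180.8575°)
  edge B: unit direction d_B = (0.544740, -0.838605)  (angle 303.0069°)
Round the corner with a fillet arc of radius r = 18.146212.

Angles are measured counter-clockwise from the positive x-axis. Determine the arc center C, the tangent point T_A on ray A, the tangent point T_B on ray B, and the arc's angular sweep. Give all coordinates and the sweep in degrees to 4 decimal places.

bisector direction at 241.9322° = (-0.470516,-0.882391)
center distance |VC| = r/sin(θ/2) = 18.146212/sin(61.0747°) = 20.732580
C = V + |VC|·bis = (2.5332,-42.4980)
T_A = V + ((C−V)·d_A)·d_A = V + 10.0277·d_A = (2.2616,-24.3539)
T_B = V + ((C−V)·d_B)·d_B = V + 10.0277·d_B = (17.7507,-32.6131)
sweep = 180° − θ = 57.8506°

center=(2.5332,-42.4980) T_A=(2.2616,-24.3539) T_B=(17.7507,-32.6131) sweep=57.8506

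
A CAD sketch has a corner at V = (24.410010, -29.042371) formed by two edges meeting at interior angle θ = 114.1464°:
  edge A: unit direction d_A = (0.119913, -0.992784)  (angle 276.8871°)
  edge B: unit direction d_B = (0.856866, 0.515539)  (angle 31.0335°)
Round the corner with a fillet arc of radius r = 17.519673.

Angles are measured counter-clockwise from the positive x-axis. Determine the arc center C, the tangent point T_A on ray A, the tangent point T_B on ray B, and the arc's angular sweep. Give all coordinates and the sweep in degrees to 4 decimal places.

bisector direction at 333.9603° = (0.898490,-0.438994)
center distance |VC| = r/sin(θ/2) = 17.519673/sin(57.0732°) = 20.872515
C = V + |VC|·bis = (43.1638,-38.2053)
T_A = V + ((C−V)·d_A)·d_A = V + 11.3456·d_A = (25.7705,-40.3061)
T_B = V + ((C−V)·d_B)·d_B = V + 11.3456·d_B = (34.1317,-23.1933)
sweep = 180° − θ = 65.8536°

center=(43.1638,-38.2053) T_A=(25.7705,-40.3061) T_B=(34.1317,-23.1933) sweep=65.8536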